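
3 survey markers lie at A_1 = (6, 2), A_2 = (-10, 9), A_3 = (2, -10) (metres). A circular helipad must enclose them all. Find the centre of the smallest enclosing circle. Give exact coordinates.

Side lengths²: A_1A_2² = 305, A_1A_3² = 160, A_2A_3² = 505.
Since A_2A_3² = 505 ≥ 305 + 160 = 465, the angle opposite A_2A_3 is not acute, so the smallest enclosing circle has A_2A_3 as diameter.
Centre = midpoint of A_2A_3 = (-4, -0.5), r² = 505/4 = 126.25.
Centre = (-4, -0.5).

(-4, -0.5)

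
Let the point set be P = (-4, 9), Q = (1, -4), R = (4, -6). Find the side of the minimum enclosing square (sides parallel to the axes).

The bounding box has width 8 and height 15.
An axis-aligned square enclosing the set must have side ≥ max(width, height).
So the minimum side is max(8, 15) = 15.

15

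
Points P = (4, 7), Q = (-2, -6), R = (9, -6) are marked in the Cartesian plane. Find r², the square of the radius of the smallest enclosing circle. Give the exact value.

19885/338

Side lengths²: PQ² = 205, PR² = 194, QR² = 121.
Since PQ² = 205 < 194 + 121 = 315, the triangle is acute, so the smallest enclosing circle is the circumcircle.
Circumcentre = (3.5, -17/26), r² = 19885/338.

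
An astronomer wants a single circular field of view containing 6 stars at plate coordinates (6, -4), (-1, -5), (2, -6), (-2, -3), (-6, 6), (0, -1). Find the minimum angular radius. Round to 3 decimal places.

7.810

The minimum enclosing circle of a finite set is fixed by two of the points (as a diameter) or three (as a circumcircle).
The farthest pair is (6, -4)–(-6, 6) with squared distance 244. The circle on this segment as diameter has centre (0, 1) and r² = 244/4 = 61.
Check (-1, -5): distance² to centre = 37 ≤ 61, so it lies inside.
All remaining points lie in this disk, and no smaller disk contains both endpoints, so this is the minimum enclosing circle.
r = √61 ≈ 7.810.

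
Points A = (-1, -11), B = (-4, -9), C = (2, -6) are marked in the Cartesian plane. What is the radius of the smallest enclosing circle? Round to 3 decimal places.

3.358

Side lengths²: AB² = 13, AC² = 34, BC² = 45.
Since BC² = 45 < 34 + 13 = 47, the triangle is acute, so the smallest enclosing circle is the circumcircle.
Circumcentre = (-13/14, -107/14), r² = 1105/98.
r = √(1105/98) ≈ 3.358.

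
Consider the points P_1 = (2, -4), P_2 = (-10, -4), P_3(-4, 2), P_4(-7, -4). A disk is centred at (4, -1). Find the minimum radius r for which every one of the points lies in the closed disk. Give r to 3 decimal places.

14.318

The required radius is the distance from (4, -1) to the farthest point.
Squared distances: 13, 205, 73, 130.
Maximum is 205, attained at P_2.
r = √205 ≈ 14.318.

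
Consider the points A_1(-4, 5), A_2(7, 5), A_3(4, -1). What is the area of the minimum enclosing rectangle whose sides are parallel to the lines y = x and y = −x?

77

In coordinates u = x + y, v = x − y the rectangle is axis-aligned; the map (x,y)→(u,v) scales areas by 2.
u-values: 1, 12, 3; range = 12 − 1 = 11.
v-values: -9, 2, 5; range = 5 − (-9) = 14.
Area = (11 × 14) / 2 = 77.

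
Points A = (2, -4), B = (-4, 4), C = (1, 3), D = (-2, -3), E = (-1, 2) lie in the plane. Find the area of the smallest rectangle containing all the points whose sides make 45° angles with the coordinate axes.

63

In coordinates u = x + y, v = x − y the rectangle is axis-aligned; the map (x,y)→(u,v) scales areas by 2.
u-values: -2, 0, 4, -5, 1; range = 4 − (-5) = 9.
v-values: 6, -8, -2, 1, -3; range = 6 − (-8) = 14.
Area = (9 × 14) / 2 = 63.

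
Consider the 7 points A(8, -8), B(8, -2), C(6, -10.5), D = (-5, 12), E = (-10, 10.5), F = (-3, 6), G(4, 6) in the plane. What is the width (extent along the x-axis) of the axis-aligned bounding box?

18

max x = 8, min x = -10, so width = 18.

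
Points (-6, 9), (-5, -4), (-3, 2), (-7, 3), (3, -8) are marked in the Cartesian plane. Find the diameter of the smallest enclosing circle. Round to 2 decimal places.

19.24

A smallest enclosing disk is always determined by at most three of the input points on its boundary.
The farthest pair is (-6, 9)–(3, -8) with squared distance 370. The circle on this segment as diameter has centre (-1.5, 0.5) and r² = 370/4 = 92.5.
Check (-5, -4): distance² to centre = 32.5 ≤ 92.5, so it lies inside.
All remaining points lie in this disk, and no smaller disk contains both endpoints, so this is the minimum enclosing circle.
Diameter = 2r = 2√(92.5) ≈ 19.24.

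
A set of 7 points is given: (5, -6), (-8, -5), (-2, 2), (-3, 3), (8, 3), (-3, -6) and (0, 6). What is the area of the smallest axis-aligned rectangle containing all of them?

x ranges over [-8, 8], width 16.
y ranges over [-6, 6], height 12.
Area = 16 × 12 = 192.

192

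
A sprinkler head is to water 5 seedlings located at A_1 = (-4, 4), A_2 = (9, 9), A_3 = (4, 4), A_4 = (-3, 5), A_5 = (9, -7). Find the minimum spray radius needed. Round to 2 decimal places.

9.12

The minimum enclosing circle of a finite set is fixed by two of the points (as a diameter) or three (as a circumcircle).
The minimum enclosing circle is determined by three boundary points: A_1, A_2, A_5.
Their circumcentre is (60/13, 1) with r² = 14065/169.
The farthest remaining point A_4 is at distance² 12505/169 ≤ 14065/169.
r = √(14065/169) ≈ 9.12.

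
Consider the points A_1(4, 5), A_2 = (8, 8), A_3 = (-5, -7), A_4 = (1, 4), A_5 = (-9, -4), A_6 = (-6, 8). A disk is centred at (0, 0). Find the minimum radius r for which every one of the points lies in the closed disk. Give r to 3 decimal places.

11.314

The required radius is the distance from (0, 0) to the farthest point.
Squared distances: 41, 128, 74, 17, 97, 100.
Maximum is 128, attained at A_2.
r = √128 ≈ 11.314.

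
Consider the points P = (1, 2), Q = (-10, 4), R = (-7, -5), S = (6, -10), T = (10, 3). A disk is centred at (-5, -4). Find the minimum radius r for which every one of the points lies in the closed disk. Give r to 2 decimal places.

16.55

The required radius is the distance from (-5, -4) to the farthest point.
Squared distances: 72, 89, 5, 157, 274.
Maximum is 274, attained at T.
r = √274 ≈ 16.55.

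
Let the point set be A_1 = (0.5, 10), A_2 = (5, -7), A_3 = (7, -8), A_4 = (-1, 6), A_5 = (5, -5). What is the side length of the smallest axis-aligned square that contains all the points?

18

The bounding box has width 8 and height 18.
An axis-aligned square enclosing the set must have side ≥ max(width, height).
So the minimum side is max(8, 18) = 18.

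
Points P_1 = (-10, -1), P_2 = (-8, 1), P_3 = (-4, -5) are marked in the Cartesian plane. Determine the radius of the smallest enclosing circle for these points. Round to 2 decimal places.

Side lengths²: P_1P_2² = 8, P_1P_3² = 52, P_2P_3² = 52.
Since P_2P_3² = 52 < 52 + 8 = 60, the triangle is acute, so the smallest enclosing circle is the circumcircle.
Circumcentre = (-6.6, -2.4), r² = 13.52.
r = √(13.52) ≈ 3.68.

3.68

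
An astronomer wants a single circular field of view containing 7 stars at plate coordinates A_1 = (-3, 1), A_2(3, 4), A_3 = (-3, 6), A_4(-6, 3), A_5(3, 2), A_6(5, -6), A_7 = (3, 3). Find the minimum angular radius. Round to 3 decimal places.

By Welzl's lemma the MEC is supported by two points (diametrically opposite) or three points (on a circumcircle).
The minimum enclosing circle is determined by three boundary points: A_3, A_4, A_6.
Their circumcentre is (0.4, -0.4) with r² = 52.52.
The farthest remaining point A_2 is at distance² 26.12 ≤ 52.52.
r = √(52.52) ≈ 7.247.

7.247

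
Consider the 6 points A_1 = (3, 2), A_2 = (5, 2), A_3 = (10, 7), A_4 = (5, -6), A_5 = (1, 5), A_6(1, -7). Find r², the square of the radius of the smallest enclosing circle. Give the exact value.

69.25

The farthest pair is A_3–A_6 with squared distance 277. The circle on this segment as diameter has centre (5.5, 0) and r² = 277/4 = 69.25.
Check A_1: distance² to centre = 10.25 ≤ 69.25, so it lies inside.
All remaining points lie in this disk, and no smaller disk contains both endpoints, so this is the minimum enclosing circle.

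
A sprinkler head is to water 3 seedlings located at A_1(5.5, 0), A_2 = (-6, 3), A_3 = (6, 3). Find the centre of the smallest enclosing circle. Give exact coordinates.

Side lengths²: A_1A_2² = 141.25, A_1A_3² = 9.25, A_2A_3² = 144.
Since A_2A_3² = 144 < 141.25 + 9.25 = 150.5, the triangle is acute, so the smallest enclosing circle is the circumcircle.
Circumcentre = (0, 59/24), r² = 20905/576.
Centre = (0, 59/24).

(0, 59/24)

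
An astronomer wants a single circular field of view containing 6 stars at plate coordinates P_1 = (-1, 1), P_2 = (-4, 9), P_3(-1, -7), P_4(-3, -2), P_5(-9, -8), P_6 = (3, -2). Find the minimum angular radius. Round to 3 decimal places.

A smallest enclosing disk is always determined by at most three of the input points on its boundary.
The minimum enclosing circle is determined by three boundary points: P_2, P_5, P_6.
Their circumcentre is (-163/29, 7/29) with r² = 66725/841.
The farthest remaining point P_3 is at distance² 62056/841 ≤ 66725/841.
r = √(66725/841) ≈ 8.907.

8.907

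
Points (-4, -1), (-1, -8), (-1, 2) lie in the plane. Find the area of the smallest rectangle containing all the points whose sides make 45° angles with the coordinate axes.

In coordinates u = x + y, v = x − y the rectangle is axis-aligned; the map (x,y)→(u,v) scales areas by 2.
u-values: -5, -9, 1; range = 1 − (-9) = 10.
v-values: -3, 7, -3; range = 7 − (-3) = 10.
Area = (10 × 10) / 2 = 50.

50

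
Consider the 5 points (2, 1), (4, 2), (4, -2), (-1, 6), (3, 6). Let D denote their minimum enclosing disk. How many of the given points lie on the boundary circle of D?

2

The minimum enclosing circle of a finite set is fixed by two of the points (as a diameter) or three (as a circumcircle).
The farthest pair is (4, -2)–(-1, 6) with squared distance 89. The circle on this segment as diameter has centre (1.5, 2) and r² = 89/4 = 22.25.
Check (2, 1): distance² to centre = 1.25 ≤ 22.25, so it lies inside.
All remaining points lie in this disk, and no smaller disk contains both endpoints, so this is the minimum enclosing circle.
The points at distance exactly r from the centre are (4, -2), (-1, 6) — 2 points.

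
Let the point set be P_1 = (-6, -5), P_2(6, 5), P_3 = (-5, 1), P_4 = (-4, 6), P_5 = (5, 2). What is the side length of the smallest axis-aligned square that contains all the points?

12

The bounding box has width 12 and height 11.
An axis-aligned square enclosing the set must have side ≥ max(width, height).
So the minimum side is max(12, 11) = 12.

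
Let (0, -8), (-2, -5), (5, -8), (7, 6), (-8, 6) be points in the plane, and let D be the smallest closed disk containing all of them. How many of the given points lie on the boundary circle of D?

A smallest enclosing disk is always determined by at most three of the input points on its boundary.
The minimum enclosing circle is determined by three boundary points: (5, -8), (7, 6), (-8, 6).
Their circumcentre is (-0.5, -1/14) with r² = 9125/98.
The farthest remaining point (0, -8) is at distance² 6185/98 ≤ 9125/98.
The points at distance exactly r from the centre are (5, -8), (7, 6), (-8, 6) — 3 points.

3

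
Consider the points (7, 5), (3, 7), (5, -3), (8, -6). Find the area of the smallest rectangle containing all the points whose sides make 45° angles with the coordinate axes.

90

In coordinates u = x + y, v = x − y the rectangle is axis-aligned; the map (x,y)→(u,v) scales areas by 2.
u-values: 12, 10, 2, 2; range = 12 − 2 = 10.
v-values: 2, -4, 8, 14; range = 14 − (-4) = 18.
Area = (10 × 18) / 2 = 90.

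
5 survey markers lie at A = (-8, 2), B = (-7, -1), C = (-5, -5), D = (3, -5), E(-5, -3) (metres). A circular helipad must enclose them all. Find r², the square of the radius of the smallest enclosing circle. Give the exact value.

42.5

The minimum enclosing circle of a finite set is fixed by two of the points (as a diameter) or three (as a circumcircle).
The farthest pair is A–D with squared distance 170. The circle on this segment as diameter has centre (-2.5, -1.5) and r² = 170/4 = 42.5.
Check B: distance² to centre = 20.5 ≤ 42.5, so it lies inside.
All remaining points lie in this disk, and no smaller disk contains both endpoints, so this is the minimum enclosing circle.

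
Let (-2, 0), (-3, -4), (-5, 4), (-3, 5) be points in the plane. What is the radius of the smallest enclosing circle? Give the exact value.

4.5

By Welzl's lemma the MEC is supported by two points (diametrically opposite) or three points (on a circumcircle).
The farthest pair is (-3, -4)–(-3, 5) with squared distance 81. The circle on this segment as diameter has centre (-3, 0.5) and r² = 81/4 = 20.25.
Check (-2, 0): distance² to centre = 1.25 ≤ 20.25, so it lies inside.
All remaining points lie in this disk, and no smaller disk contains both endpoints, so this is the minimum enclosing circle.
r = √(20.25) = 4.5.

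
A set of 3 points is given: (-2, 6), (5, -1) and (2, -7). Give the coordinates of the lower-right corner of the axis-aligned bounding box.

x-range [-2, 5], y-range [-7, 6].
The lower-right corner is (5, -7).

(5, -7)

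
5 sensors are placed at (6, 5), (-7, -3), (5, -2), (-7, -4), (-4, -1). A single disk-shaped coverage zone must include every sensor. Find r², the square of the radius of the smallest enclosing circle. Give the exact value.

A smallest enclosing disk is always determined by at most three of the input points on its boundary.
The farthest pair is (6, 5)–(-7, -4) with squared distance 250. The circle on this segment as diameter has centre (-0.5, 0.5) and r² = 250/4 = 62.5.
Check (-7, -3): distance² to centre = 54.5 ≤ 62.5, so it lies inside.
All remaining points lie in this disk, and no smaller disk contains both endpoints, so this is the minimum enclosing circle.

62.5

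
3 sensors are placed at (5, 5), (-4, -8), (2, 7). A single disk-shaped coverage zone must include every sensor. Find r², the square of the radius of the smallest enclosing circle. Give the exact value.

Call the three points A, B, C in the order given.
Side lengths²: AB² = 250, AC² = 13, BC² = 261.
Since BC² = 261 < 250 + 13 = 263, the triangle is acute, so the smallest enclosing circle is the circumcircle.
Circumcentre = (-33/38, -21/38), r² = 47125/722.

47125/722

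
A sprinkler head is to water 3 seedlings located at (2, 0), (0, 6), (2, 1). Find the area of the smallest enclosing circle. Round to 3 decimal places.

Call the three points A, B, C in the order given.
Side lengths²: AB² = 40, AC² = 1, BC² = 29.
Since AB² = 40 ≥ 29 + 1 = 30, the angle opposite AB is not acute, so the smallest enclosing circle has AB as diameter.
Centre = midpoint of AB = (1, 3), r² = 40/4 = 10.
Area = π·r² = π·10 ≈ 31.416.

31.416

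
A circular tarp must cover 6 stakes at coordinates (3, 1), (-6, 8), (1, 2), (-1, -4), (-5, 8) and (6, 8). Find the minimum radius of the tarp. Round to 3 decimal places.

7.525

The minimum enclosing circle of a finite set is fixed by two of the points (as a diameter) or three (as a circumcircle).
The minimum enclosing circle is determined by three boundary points: (-6, 8), (-1, -4), (6, 8).
Their circumcentre is (0, 83/24) with r² = 32617/576.
The farthest remaining point (-5, 8) is at distance² 26281/576 ≤ 32617/576.
r = √(32617/576) ≈ 7.525.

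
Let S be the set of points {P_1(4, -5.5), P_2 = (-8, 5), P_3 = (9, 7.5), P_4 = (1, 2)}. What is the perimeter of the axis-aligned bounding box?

60

Width = max x − min x = 9 − (-8) = 17.
Height = max y − min y = 7.5 − (-5.5) = 13.
Perimeter = 2(17 + 13) = 60.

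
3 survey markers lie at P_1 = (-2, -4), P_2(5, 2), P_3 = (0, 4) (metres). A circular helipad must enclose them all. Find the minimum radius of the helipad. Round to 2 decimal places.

4.65

Side lengths²: P_1P_2² = 85, P_1P_3² = 68, P_2P_3² = 29.
Since P_1P_2² = 85 < 68 + 29 = 97, the triangle is acute, so the smallest enclosing circle is the circumcircle.
Circumcentre = (12/11, -23/44), r² = 41905/1936.
r = √(41905/1936) ≈ 4.65.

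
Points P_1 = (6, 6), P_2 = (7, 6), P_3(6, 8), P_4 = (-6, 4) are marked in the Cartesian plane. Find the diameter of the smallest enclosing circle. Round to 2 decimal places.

A smallest enclosing disk is always determined by at most three of the input points on its boundary.
The farthest pair is P_2–P_4 with squared distance 173. The circle on this segment as diameter has centre (0.5, 5) and r² = 173/4 = 43.25.
Check P_1: distance² to centre = 31.25 ≤ 43.25, so it lies inside.
All remaining points lie in this disk, and no smaller disk contains both endpoints, so this is the minimum enclosing circle.
Diameter = 2r = 2√(43.25) ≈ 13.15.

13.15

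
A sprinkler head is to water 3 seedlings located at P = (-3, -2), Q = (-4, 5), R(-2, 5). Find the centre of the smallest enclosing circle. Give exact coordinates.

Side lengths²: PQ² = 50, PR² = 50, QR² = 4.
Since PR² = 50 < 50 + 4 = 54, the triangle is acute, so the smallest enclosing circle is the circumcircle.
Circumcentre = (-3, 11/7), r² = 625/49.
Centre = (-3, 11/7).

(-3, 11/7)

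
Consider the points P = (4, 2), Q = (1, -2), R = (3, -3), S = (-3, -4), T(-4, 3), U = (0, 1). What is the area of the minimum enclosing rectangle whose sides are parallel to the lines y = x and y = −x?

84.5

In coordinates u = x + y, v = x − y the rectangle is axis-aligned; the map (x,y)→(u,v) scales areas by 2.
u-values: 6, -1, 0, -7, -1, 1; range = 6 − (-7) = 13.
v-values: 2, 3, 6, 1, -7, -1; range = 6 − (-7) = 13.
Area = (13 × 13) / 2 = 84.5.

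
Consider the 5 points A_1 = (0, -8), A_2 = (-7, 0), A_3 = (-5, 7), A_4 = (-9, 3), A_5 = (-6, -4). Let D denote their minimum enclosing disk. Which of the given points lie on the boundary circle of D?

The farthest pair is A_1–A_3 with squared distance 250. The circle on this segment as diameter has centre (-2.5, -0.5) and r² = 250/4 = 62.5.
Check A_2: distance² to centre = 20.5 ≤ 62.5, so it lies inside.
All remaining points lie in this disk, and no smaller disk contains both endpoints, so this is the minimum enclosing circle.
The points at distance exactly r from the centre are A_1, A_3 — 2 points.

A_1, A_3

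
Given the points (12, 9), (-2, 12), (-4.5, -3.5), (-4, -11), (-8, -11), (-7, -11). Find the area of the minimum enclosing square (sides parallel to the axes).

The bounding box has width 20 and height 23.
An axis-aligned square enclosing the set must have side ≥ max(width, height).
So the minimum side is max(20, 23) = 23.
Area = 23² = 529.

529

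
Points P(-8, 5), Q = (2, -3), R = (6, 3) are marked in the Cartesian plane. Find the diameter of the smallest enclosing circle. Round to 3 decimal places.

Side lengths²: PQ² = 164, PR² = 200, QR² = 52.
Since PR² = 200 < 164 + 52 = 216, the triangle is acute, so the smallest enclosing circle is the circumcircle.
Circumcentre = (-25/23, 78/23), r² = 26650/529.
Diameter = 2r = 2√(26650/529) ≈ 14.196.

14.196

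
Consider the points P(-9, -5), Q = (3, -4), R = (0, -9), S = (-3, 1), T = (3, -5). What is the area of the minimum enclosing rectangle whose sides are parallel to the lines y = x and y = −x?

84.5

In coordinates u = x + y, v = x − y the rectangle is axis-aligned; the map (x,y)→(u,v) scales areas by 2.
u-values: -14, -1, -9, -2, -2; range = -1 − (-14) = 13.
v-values: -4, 7, 9, -4, 8; range = 9 − (-4) = 13.
Area = (13 × 13) / 2 = 84.5.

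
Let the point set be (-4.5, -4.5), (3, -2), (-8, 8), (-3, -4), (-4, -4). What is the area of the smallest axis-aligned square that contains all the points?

The bounding box has width 11 and height 12.5.
An axis-aligned square enclosing the set must have side ≥ max(width, height).
So the minimum side is max(11, 12.5) = 12.5.
Area = 12.5² = 156.25.

156.25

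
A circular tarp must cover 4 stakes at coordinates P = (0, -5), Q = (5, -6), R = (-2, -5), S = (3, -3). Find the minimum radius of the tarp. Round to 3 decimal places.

3.536

The minimum enclosing circle of a finite set is fixed by two of the points (as a diameter) or three (as a circumcircle).
The farthest pair is Q–R with squared distance 50. The circle on this segment as diameter has centre (1.5, -5.5) and r² = 50/4 = 12.5.
Check P: distance² to centre = 2.5 ≤ 12.5, so it lies inside.
All remaining points lie in this disk, and no smaller disk contains both endpoints, so this is the minimum enclosing circle.
r = √(12.5) ≈ 3.536.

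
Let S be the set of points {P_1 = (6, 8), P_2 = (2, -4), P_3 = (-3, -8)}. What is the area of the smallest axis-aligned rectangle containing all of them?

x ranges over [-3, 6], width 9.
y ranges over [-8, 8], height 16.
Area = 9 × 16 = 144.

144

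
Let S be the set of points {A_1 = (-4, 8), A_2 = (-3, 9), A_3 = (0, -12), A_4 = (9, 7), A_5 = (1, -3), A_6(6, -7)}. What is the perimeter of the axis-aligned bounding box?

Width = max x − min x = 9 − (-4) = 13.
Height = max y − min y = 9 − (-12) = 21.
Perimeter = 2(13 + 21) = 68.

68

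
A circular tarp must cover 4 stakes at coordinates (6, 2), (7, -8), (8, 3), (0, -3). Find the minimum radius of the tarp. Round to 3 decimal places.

A smallest enclosing disk is always determined by at most three of the input points on its boundary.
The minimum enclosing circle is determined by three boundary points: (7, -8), (8, 3), (0, -3).
Their circumcentre is (236/41, -96/41) with r² = 56425/1681.
The farthest remaining point (6, 2) is at distance² 31784/1681 ≤ 56425/1681.
r = √(56425/1681) ≈ 5.794.

5.794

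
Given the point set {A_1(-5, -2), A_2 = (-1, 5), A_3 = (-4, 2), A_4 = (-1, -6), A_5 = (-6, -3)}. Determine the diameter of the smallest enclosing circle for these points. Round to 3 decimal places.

A smallest enclosing disk is always determined by at most three of the input points on its boundary.
The minimum enclosing circle is determined by three boundary points: A_2, A_4, A_5.
Their circumcentre is (-1.1, -0.5) with r² = 30.26.
The farthest remaining point A_1 is at distance² 17.46 ≤ 30.26.
Diameter = 2r = 2√(30.26) ≈ 11.002.

11.002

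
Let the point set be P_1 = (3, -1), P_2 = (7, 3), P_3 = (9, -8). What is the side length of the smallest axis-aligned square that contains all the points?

The bounding box has width 6 and height 11.
An axis-aligned square enclosing the set must have side ≥ max(width, height).
So the minimum side is max(6, 11) = 11.

11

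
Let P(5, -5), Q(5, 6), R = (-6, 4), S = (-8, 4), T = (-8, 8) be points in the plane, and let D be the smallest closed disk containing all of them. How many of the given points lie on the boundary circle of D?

The minimum enclosing circle of a finite set is fixed by two of the points (as a diameter) or three (as a circumcircle).
The farthest pair is P–T with squared distance 338. The circle on this segment as diameter has centre (-1.5, 1.5) and r² = 338/4 = 84.5.
Check Q: distance² to centre = 62.5 ≤ 84.5, so it lies inside.
All remaining points lie in this disk, and no smaller disk contains both endpoints, so this is the minimum enclosing circle.
The points at distance exactly r from the centre are P, T — 2 points.

2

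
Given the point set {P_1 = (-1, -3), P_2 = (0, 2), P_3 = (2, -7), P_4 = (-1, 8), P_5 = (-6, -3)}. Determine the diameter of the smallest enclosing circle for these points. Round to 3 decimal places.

15.297

The farthest pair is P_3–P_4 with squared distance 234. The circle on this segment as diameter has centre (0.5, 0.5) and r² = 234/4 = 58.5.
Check P_1: distance² to centre = 14.5 ≤ 58.5, so it lies inside.
All remaining points lie in this disk, and no smaller disk contains both endpoints, so this is the minimum enclosing circle.
Diameter = 2r = 2√(58.5) ≈ 15.297.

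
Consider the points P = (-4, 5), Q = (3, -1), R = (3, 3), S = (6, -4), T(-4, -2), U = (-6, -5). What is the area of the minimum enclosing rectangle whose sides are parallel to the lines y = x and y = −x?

In coordinates u = x + y, v = x − y the rectangle is axis-aligned; the map (x,y)→(u,v) scales areas by 2.
u-values: 1, 2, 6, 2, -6, -11; range = 6 − (-11) = 17.
v-values: -9, 4, 0, 10, -2, -1; range = 10 − (-9) = 19.
Area = (17 × 19) / 2 = 161.5.

161.5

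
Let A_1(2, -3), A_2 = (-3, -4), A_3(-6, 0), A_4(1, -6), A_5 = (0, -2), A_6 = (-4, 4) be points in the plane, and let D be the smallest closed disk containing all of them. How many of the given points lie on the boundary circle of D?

The minimum enclosing circle of a finite set is fixed by two of the points (as a diameter) or three (as a circumcircle).
The farthest pair is A_4–A_6 with squared distance 125. The circle on this segment as diameter has centre (-1.5, -1) and r² = 125/4 = 31.25.
Check A_1: distance² to centre = 16.25 ≤ 31.25, so it lies inside.
All remaining points lie in this disk, and no smaller disk contains both endpoints, so this is the minimum enclosing circle.
The points at distance exactly r from the centre are A_4, A_6 — 2 points.

2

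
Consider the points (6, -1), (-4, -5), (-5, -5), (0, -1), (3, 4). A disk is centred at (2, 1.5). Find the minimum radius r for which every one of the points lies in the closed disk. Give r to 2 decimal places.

9.55

The required radius is the distance from (2, 1.5) to the farthest point.
Squared distances: 22.25, 78.25, 91.25, 10.25, 7.25.
Maximum is 91.25, attained at (-5, -5).
r = √(91.25) ≈ 9.55.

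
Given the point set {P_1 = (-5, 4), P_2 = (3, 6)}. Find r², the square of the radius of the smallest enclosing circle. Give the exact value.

17

The smallest circle enclosing two points has them as diameter endpoints.
Centre = midpoint = (-1, 5); r² = |P_1P_2|²/4 = 68/4 = 17.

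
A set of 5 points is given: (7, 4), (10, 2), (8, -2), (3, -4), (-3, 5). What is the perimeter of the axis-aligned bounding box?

Width = max x − min x = 10 − (-3) = 13.
Height = max y − min y = 5 − (-4) = 9.
Perimeter = 2(13 + 9) = 44.

44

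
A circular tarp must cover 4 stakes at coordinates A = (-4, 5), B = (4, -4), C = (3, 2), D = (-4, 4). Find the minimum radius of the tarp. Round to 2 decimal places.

The farthest pair is A–B with squared distance 145. The circle on this segment as diameter has centre (0, 0.5) and r² = 145/4 = 36.25.
Check C: distance² to centre = 11.25 ≤ 36.25, so it lies inside.
All remaining points lie in this disk, and no smaller disk contains both endpoints, so this is the minimum enclosing circle.
r = √(36.25) ≈ 6.02.

6.02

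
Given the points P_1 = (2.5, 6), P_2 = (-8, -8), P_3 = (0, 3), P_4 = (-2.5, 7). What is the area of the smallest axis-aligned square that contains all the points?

The bounding box has width 10.5 and height 15.
An axis-aligned square enclosing the set must have side ≥ max(width, height).
So the minimum side is max(10.5, 15) = 15.
Area = 15² = 225.

225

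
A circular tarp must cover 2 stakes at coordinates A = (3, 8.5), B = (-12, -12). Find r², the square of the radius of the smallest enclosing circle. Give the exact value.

The smallest circle enclosing two points has them as diameter endpoints.
Centre = midpoint = (-4.5, -1.75); r² = |AB|²/4 = 645.25/4 = 161.3125.

161.3125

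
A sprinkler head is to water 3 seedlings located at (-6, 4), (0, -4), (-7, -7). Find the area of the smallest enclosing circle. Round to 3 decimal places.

101.488

Call the three points A, B, C in the order given.
Side lengths²: AB² = 100, AC² = 122, BC² = 58.
Since AC² = 122 < 100 + 58 = 158, the triangle is acute, so the smallest enclosing circle is the circumcircle.
Circumcentre = (-191/37, -60/37), r² = 44225/1369.
Area = π·r² = π·44225/1369 ≈ 101.488.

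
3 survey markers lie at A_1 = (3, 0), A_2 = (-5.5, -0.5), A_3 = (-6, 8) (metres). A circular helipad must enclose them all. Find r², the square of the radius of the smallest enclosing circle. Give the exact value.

Side lengths²: A_1A_2² = 72.5, A_1A_3² = 145, A_2A_3² = 72.5.
Since A_1A_3² = 145 ≥ 72.5 + 72.5 = 145, the angle opposite A_1A_3 is not acute, so the smallest enclosing circle has A_1A_3 as diameter.
Centre = midpoint of A_1A_3 = (-1.5, 4), r² = 145/4 = 36.25.

36.25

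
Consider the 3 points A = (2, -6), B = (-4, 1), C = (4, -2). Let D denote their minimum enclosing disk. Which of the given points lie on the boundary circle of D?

A, B, C

Side lengths²: AB² = 85, AC² = 20, BC² = 73.
Since AB² = 85 < 73 + 20 = 93, the triangle is acute, so the smallest enclosing circle is the circumcircle.
Circumcentre = (-12/19, -83/38), r² = 31025/1444.
The points at distance exactly r from the centre are A, B, C — 3 points.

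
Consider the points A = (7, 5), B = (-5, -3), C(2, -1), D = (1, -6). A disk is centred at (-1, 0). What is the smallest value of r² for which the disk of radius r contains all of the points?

The required radius is the distance from (-1, 0) to the farthest point.
Squared distances: 89, 25, 10, 40.
Maximum is 89, attained at A.

89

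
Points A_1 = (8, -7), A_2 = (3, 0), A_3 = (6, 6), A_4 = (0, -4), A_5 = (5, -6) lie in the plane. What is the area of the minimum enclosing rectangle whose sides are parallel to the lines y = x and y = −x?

120

In coordinates u = x + y, v = x − y the rectangle is axis-aligned; the map (x,y)→(u,v) scales areas by 2.
u-values: 1, 3, 12, -4, -1; range = 12 − (-4) = 16.
v-values: 15, 3, 0, 4, 11; range = 15 − 0 = 15.
Area = (16 × 15) / 2 = 120.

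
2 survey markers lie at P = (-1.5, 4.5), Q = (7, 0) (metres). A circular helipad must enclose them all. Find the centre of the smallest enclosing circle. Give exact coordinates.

(2.75, 2.25)

The smallest circle enclosing two points has them as diameter endpoints.
Centre = midpoint = (2.75, 2.25); r² = |PQ|²/4 = 92.5/4 = 23.125.
Centre = (2.75, 2.25).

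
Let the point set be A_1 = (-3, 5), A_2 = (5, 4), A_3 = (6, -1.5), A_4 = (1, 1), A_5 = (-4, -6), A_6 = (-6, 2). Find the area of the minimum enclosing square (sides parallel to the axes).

The bounding box has width 12 and height 11.
An axis-aligned square enclosing the set must have side ≥ max(width, height).
So the minimum side is max(12, 11) = 12.
Area = 12² = 144.

144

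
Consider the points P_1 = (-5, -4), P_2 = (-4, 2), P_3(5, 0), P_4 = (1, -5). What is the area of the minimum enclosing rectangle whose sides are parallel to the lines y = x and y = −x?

84

In coordinates u = x + y, v = x − y the rectangle is axis-aligned; the map (x,y)→(u,v) scales areas by 2.
u-values: -9, -2, 5, -4; range = 5 − (-9) = 14.
v-values: -1, -6, 5, 6; range = 6 − (-6) = 12.
Area = (14 × 12) / 2 = 84.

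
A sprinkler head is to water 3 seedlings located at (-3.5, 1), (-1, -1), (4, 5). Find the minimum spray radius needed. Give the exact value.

Call the three points A, B, C in the order given.
Side lengths²: AB² = 10.25, AC² = 72.25, BC² = 61.
Since AC² = 72.25 ≥ 61 + 10.25 = 71.25, the angle opposite AC is not acute, so the smallest enclosing circle has AC as diameter.
Centre = midpoint of AC = (0.25, 3), r² = 72.25/4 = 18.0625.
r = √(18.0625) = 4.25.

4.25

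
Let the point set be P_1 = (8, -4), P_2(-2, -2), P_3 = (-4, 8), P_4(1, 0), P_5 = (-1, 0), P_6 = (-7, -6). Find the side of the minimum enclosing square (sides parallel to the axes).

15

The bounding box has width 15 and height 14.
An axis-aligned square enclosing the set must have side ≥ max(width, height).
So the minimum side is max(15, 14) = 15.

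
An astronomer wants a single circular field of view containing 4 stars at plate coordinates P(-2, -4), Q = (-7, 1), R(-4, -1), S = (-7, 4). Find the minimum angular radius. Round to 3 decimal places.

4.717

The minimum enclosing circle of a finite set is fixed by two of the points (as a diameter) or three (as a circumcircle).
The farthest pair is P–S with squared distance 89. The circle on this segment as diameter has centre (-4.5, 0) and r² = 89/4 = 22.25.
Check Q: distance² to centre = 7.25 ≤ 22.25, so it lies inside.
All remaining points lie in this disk, and no smaller disk contains both endpoints, so this is the minimum enclosing circle.
r = √(22.25) ≈ 4.717.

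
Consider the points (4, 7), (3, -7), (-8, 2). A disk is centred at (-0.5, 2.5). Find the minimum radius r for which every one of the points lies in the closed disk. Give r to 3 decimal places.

The required radius is the distance from (-0.5, 2.5) to the farthest point.
Squared distances: 40.5, 102.5, 56.5.
Maximum is 102.5, attained at (3, -7).
r = √(102.5) ≈ 10.124.

10.124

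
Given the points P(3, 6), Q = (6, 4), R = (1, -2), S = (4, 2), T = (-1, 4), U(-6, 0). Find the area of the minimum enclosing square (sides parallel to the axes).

144

The bounding box has width 12 and height 8.
An axis-aligned square enclosing the set must have side ≥ max(width, height).
So the minimum side is max(12, 8) = 12.
Area = 12² = 144.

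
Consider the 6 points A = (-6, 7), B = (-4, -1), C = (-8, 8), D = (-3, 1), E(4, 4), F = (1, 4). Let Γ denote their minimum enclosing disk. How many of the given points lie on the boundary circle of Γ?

By Welzl's lemma the MEC is supported by two points (diametrically opposite) or three points (on a circumcircle).
The minimum enclosing circle is determined by three boundary points: B, C, E.
Their circumcentre is (-105/46, 237/46) with r² = 43165/1058.
The farthest remaining point D is at distance² 18785/1058 ≤ 43165/1058.
The points at distance exactly r from the centre are B, C, E — 3 points.

3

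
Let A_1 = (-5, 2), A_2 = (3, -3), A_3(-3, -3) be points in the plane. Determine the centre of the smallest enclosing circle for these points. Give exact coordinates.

(-1, -0.5)

Side lengths²: A_1A_2² = 89, A_1A_3² = 29, A_2A_3² = 36.
Since A_1A_2² = 89 ≥ 36 + 29 = 65, the angle opposite A_1A_2 is not acute, so the smallest enclosing circle has A_1A_2 as diameter.
Centre = midpoint of A_1A_2 = (-1, -0.5), r² = 89/4 = 22.25.
Centre = (-1, -0.5).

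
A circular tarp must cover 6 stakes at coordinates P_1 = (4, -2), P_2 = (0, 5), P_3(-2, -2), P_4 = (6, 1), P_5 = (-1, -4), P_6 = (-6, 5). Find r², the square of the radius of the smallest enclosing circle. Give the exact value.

9805/242

By Welzl's lemma the MEC is supported by two points (diametrically opposite) or three points (on a circumcircle).
The minimum enclosing circle is determined by three boundary points: P_4, P_5, P_6.
Their circumcentre is (-5/22, 51/22) with r² = 9805/242.
The farthest remaining point P_1 is at distance² 8837/242 ≤ 9805/242.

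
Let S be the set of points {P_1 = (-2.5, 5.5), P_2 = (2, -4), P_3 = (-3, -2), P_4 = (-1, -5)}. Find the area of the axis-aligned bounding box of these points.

x ranges over [-3, 2], width 5.
y ranges over [-5, 5.5], height 10.5.
Area = 5 × 10.5 = 52.5.

52.5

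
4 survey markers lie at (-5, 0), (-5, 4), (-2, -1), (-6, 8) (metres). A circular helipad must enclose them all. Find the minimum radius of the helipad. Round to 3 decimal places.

The minimum enclosing circle of a finite set is fixed by two of the points (as a diameter) or three (as a circumcircle).
The farthest pair is (-2, -1)–(-6, 8) with squared distance 97. The circle on this segment as diameter has centre (-4, 3.5) and r² = 97/4 = 24.25.
Check (-5, 0): distance² to centre = 13.25 ≤ 24.25, so it lies inside.
All remaining points lie in this disk, and no smaller disk contains both endpoints, so this is the minimum enclosing circle.
r = √(24.25) ≈ 4.924.

4.924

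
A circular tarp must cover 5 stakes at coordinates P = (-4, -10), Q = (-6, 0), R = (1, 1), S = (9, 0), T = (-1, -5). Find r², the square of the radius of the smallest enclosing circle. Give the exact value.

69.94

The minimum enclosing circle of a finite set is fixed by two of the points (as a diameter) or three (as a circumcircle).
The minimum enclosing circle is determined by three boundary points: P, Q, S.
Their circumcentre is (1.5, -3.7) with r² = 69.94.
The farthest remaining point R is at distance² 22.34 ≤ 69.94.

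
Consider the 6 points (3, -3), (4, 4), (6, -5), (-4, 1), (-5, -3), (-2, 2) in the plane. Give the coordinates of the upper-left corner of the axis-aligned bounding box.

x-range [-5, 6], y-range [-5, 4].
The upper-left corner is (-5, 4).

(-5, 4)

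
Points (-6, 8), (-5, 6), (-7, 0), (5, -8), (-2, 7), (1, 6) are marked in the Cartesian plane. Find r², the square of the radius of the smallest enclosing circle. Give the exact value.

94.25

By Welzl's lemma the MEC is supported by two points (diametrically opposite) or three points (on a circumcircle).
The farthest pair is (-6, 8)–(5, -8) with squared distance 377. The circle on this segment as diameter has centre (-0.5, 0) and r² = 377/4 = 94.25.
Check (-5, 6): distance² to centre = 56.25 ≤ 94.25, so it lies inside.
All remaining points lie in this disk, and no smaller disk contains both endpoints, so this is the minimum enclosing circle.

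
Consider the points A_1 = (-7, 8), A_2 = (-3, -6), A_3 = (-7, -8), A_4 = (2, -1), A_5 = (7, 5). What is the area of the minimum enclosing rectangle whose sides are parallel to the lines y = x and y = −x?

243

In coordinates u = x + y, v = x − y the rectangle is axis-aligned; the map (x,y)→(u,v) scales areas by 2.
u-values: 1, -9, -15, 1, 12; range = 12 − (-15) = 27.
v-values: -15, 3, 1, 3, 2; range = 3 − (-15) = 18.
Area = (27 × 18) / 2 = 243.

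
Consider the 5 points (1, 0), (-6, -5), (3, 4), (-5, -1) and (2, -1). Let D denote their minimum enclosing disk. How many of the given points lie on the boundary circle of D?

A smallest enclosing disk is always determined by at most three of the input points on its boundary.
The farthest pair is (-6, -5)–(3, 4) with squared distance 162. The circle on this segment as diameter has centre (-1.5, -0.5) and r² = 162/4 = 40.5.
Check (1, 0): distance² to centre = 6.5 ≤ 40.5, so it lies inside.
All remaining points lie in this disk, and no smaller disk contains both endpoints, so this is the minimum enclosing circle.
The points at distance exactly r from the centre are (-6, -5), (3, 4) — 2 points.

2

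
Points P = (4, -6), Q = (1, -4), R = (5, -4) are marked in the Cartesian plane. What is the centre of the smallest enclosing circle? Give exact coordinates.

(3, -4.25)

Side lengths²: PQ² = 13, PR² = 5, QR² = 16.
Since QR² = 16 < 13 + 5 = 18, the triangle is acute, so the smallest enclosing circle is the circumcircle.
Circumcentre = (3, -4.25), r² = 4.0625.
Centre = (3, -4.25).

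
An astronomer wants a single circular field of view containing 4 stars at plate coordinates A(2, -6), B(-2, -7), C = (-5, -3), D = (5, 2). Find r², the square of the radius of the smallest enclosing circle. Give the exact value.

8125/242

The minimum enclosing circle of a finite set is fixed by two of the points (as a diameter) or three (as a circumcircle).
The minimum enclosing circle is determined by three boundary points: B, C, D.
Their circumcentre is (15/22, -41/22) with r² = 8125/242.
The farthest remaining point A is at distance² 4561/242 ≤ 8125/242.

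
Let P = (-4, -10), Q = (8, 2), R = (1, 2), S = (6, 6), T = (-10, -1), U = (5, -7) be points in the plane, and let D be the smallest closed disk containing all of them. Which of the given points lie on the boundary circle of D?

P, S, T

A smallest enclosing disk is always determined by at most three of the input points on its boundary.
The minimum enclosing circle is determined by three boundary points: P, S, T.
Their circumcentre is (-13/31, -69/62) with r² = 352885/3844.
The farthest remaining point Q is at distance² 309733/3844 ≤ 352885/3844.
The points at distance exactly r from the centre are P, S, T — 3 points.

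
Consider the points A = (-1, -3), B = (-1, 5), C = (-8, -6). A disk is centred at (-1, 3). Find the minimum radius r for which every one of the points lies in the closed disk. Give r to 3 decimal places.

The required radius is the distance from (-1, 3) to the farthest point.
Squared distances: 36, 4, 130.
Maximum is 130, attained at C.
r = √130 ≈ 11.402.

11.402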